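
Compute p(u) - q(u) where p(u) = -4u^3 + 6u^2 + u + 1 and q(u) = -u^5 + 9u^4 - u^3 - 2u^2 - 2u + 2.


Distribute the minus sign:
  (-4u^3 + 6u^2 + u + 1)
- (-u^5 + 9u^4 - u^3 - 2u^2 - 2u + 2)
Negate second polynomial: u^5 - 9u^4 + u^3 + 2u^2 + 2u - 2
Add: u^5 - 9u^4 - 3u^3 + 8u^2 + 3u - 1


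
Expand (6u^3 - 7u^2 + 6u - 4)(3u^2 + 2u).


Distribute each term of the first polynomial:
  (6u^3)(3u^2 + 2u) = 18u^5 + 12u^4
  (-7u^2)(3u^2 + 2u) = -21u^4 - 14u^3
  (6u)(3u^2 + 2u) = 18u^3 + 12u^2
  (-4)(3u^2 + 2u) = -12u^2 - 8u
Sum: 18u^5 - 9u^4 + 4u^3 - 8u


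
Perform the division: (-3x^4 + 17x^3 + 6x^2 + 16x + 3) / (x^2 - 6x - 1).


(-3x^4 + 17x^3 + 6x^2 + 16x + 3) / (x^2 - 6x - 1)
Step 1: -3x^2 * (x^2 - 6x - 1) = -3x^4 + 18x^3 + 3x^2; subtract.
Step 2: -x * (x^2 - 6x - 1) = -x^3 + 6x^2 + x; subtract.
Step 3: -3 * (x^2 - 6x - 1) = -3x^2 + 18x + 3; subtract.
Quotient: -3x^2 - x - 3, Remainder: -3x


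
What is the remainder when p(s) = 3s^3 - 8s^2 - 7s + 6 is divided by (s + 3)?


By the Remainder Theorem, the remainder equals p(-3):
  3*(-3)^3 = -81
  -8*(-3)^2 = -72
  -7*(-3)^1 = 21
  constant: 6
Sum: -81 - 72 + 21 + 6 = -126


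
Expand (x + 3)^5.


Expand (x + 3)^5 by repeated multiplication:
  (x + 3)^2 = x^2 + 6x + 9
  (x + 3)^3 = x^3 + 9x^2 + 27x + 27
  (x + 3)^4 = x^4 + 12x^3 + 54x^2 + 108x + 81
= x^5 + 15x^4 + 90x^3 + 270x^2 + 405x + 243


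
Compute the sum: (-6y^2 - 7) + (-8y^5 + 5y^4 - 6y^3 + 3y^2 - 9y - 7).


Align terms by degree and add:
  -6y^2 - 7
  -8y^5 + 5y^4 - 6y^3 + 3y^2 - 9y - 7
= -8y^5 + 5y^4 - 6y^3 - 3y^2 - 9y - 14


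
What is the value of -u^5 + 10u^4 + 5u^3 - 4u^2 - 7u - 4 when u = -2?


Using direct substitution:
  -1 * (-2)^5 = 32
  10 * (-2)^4 = 160
  5 * (-2)^3 = -40
  -4 * (-2)^2 = -16
  -7 * (-2)^1 = 14
  constant: -4
Sum = 32 + 160 - 40 - 16 + 14 - 4 = 146


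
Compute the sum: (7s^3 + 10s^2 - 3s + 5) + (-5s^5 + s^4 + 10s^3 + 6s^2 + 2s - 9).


Align terms by degree and add:
  7s^3 + 10s^2 - 3s + 5
  -5s^5 + s^4 + 10s^3 + 6s^2 + 2s - 9
= -5s^5 + s^4 + 17s^3 + 16s^2 - s - 4


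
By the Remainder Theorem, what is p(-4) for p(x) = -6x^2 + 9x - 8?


By the Remainder Theorem, the remainder equals p(-4):
  -6*(-4)^2 = -96
  9*(-4)^1 = -36
  constant: -8
Sum: -96 - 36 - 8 = -140


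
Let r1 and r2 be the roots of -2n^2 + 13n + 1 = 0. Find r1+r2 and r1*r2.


For an^2+bn+c=0: sum = -b/a, product = c/a.
a=-2, b=13, c=1
Sum = -(13)/-2 = 13/2
Product = (1)/-2 = -1/2


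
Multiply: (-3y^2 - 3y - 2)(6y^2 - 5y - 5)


Distribute each term of the first polynomial:
  (-3y^2)(6y^2 - 5y - 5) = -18y^4 + 15y^3 + 15y^2
  (-3y)(6y^2 - 5y - 5) = -18y^3 + 15y^2 + 15y
  (-2)(6y^2 - 5y - 5) = -12y^2 + 10y + 10
Sum: -18y^4 - 3y^3 + 18y^2 + 25y + 10


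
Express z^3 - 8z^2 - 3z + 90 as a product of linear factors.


Try integer roots (divisors of 90). z=6: p(6)=0.
Divide out (z - 6): quotient is z^2 - 2z - 15.
Factor the quadratic: (z + 3)(z - 5)
Result: (z - 6)(z + 3)(z - 5)


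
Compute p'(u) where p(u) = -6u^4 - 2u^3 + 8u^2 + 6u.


Apply the power rule term by term:
  d/du(-6u^4) = -24u^3
  d/du(-2u^3) = -6u^2
  d/du(8u^2) = 16u
  d/du(6u) = 6
p'(u) = -24u^3 - 6u^2 + 16u + 6


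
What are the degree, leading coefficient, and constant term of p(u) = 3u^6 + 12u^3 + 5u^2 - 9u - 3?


Highest power of u is 6, with coefficient 3. Constant term is -3.
Degree = 6, leading coefficient = 3, constant term = -3


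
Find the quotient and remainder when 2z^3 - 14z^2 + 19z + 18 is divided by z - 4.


(2z^3 - 14z^2 + 19z + 18) / (z - 4)
Step 1: 2z^2 * (z - 4) = 2z^3 - 8z^2; subtract.
Step 2: -6z * (z - 4) = -6z^2 + 24z; subtract.
Step 3: -5 * (z - 4) = -5z + 20; subtract.
Quotient: 2z^2 - 6z - 5, Remainder: -2


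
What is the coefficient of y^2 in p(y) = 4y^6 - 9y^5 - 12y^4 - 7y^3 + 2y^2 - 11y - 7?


Read off the coefficient of y^2: 2


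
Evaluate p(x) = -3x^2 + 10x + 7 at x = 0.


Using direct substitution:
  -3 * (0)^2 = 0
  10 * (0)^1 = 0
  constant: 7
Sum = 0 + 0 + 7 = 7


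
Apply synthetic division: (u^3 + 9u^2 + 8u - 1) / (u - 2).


Synthetic division with c = 2. Coefficients: 1, 9, 8, -1
Bring down 1.
  1 * 2 = 2; 2 + 9 = 11
  11 * 2 = 22; 22 + 8 = 30
  30 * 2 = 60; 60 - 1 = 59
Quotient: u^2 + 11u + 30, Remainder: 59


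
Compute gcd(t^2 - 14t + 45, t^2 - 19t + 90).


Factor each:
  t^2 - 14t + 45 = (t - 9)(t - 5)
  t^2 - 19t + 90 = (t - 9)(t - 10)
Common monic factor: t - 9


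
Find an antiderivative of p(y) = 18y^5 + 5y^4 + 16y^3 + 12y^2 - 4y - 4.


Reverse power rule on each term:
  ∫ 18y^5 dy = 3y^6
  ∫ 5y^4 dy = y^5
  ∫ 16y^3 dy = 4y^4
  ∫ 12y^2 dy = 4y^3
  ∫ -4y dy = -2y^2
  ∫ -4 dy = -4y
F(y) = 3y^6 + y^5 + 4y^4 + 4y^3 - 2y^2 - 4y + C


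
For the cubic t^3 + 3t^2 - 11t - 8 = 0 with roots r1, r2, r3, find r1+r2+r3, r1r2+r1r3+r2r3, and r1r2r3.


Monic cubic t^3+bt^2+ct+d=0: sum=-b, pairwise sum=c, product=-d.
b=3, c=-11, d=-8
r1+r2+r3 = -3
r1r2+r1r3+r2r3 = -11
r1r2r3 = 8


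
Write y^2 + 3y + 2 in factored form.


Roots satisfy r1 + r2 = -b/a = -3 and r1*r2 = c/a = 2.
So r1 = -2, r2 = -1.
y^2 + 3y + 2 = (y - r1)(y - r2) = (y + 2)(y + 1)


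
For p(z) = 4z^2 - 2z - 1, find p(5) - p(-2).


p(5) = 89
p(-2) = 19
p(5) - p(-2) = 89 - 19 = 70


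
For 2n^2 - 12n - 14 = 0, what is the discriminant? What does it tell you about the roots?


D = b^2 - 4ac = (-12)^2 - 4(2)(-14) = 144 + 112 = 256
Since D > 0: two distinct rational roots


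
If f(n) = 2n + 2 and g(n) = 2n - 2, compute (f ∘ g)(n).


Substitute g(n) into f:
f(g(n)) = 2*(2n - 2) + 2
Expand and combine: 4n - 2


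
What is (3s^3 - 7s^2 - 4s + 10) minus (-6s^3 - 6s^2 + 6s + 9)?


Distribute the minus sign:
  (3s^3 - 7s^2 - 4s + 10)
- (-6s^3 - 6s^2 + 6s + 9)
Negate second polynomial: 6s^3 + 6s^2 - 6s - 9
Add: 9s^3 - s^2 - 10s + 1


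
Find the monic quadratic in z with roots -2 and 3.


p(z) = (z + 2)(z - 3)
Expand: z^2 - z - 6


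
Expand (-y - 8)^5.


Expand (-y - 8)^5 by repeated multiplication:
  (-y - 8)^2 = y^2 + 16y + 64
  (-y - 8)^3 = -y^3 - 24y^2 - 192y - 512
  (-y - 8)^4 = y^4 + 32y^3 + 384y^2 + 2048y + 4096
= -y^5 - 40y^4 - 640y^3 - 5120y^2 - 20480y - 32768


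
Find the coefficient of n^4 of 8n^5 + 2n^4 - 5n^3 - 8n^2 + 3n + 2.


Read off the coefficient of n^4: 2


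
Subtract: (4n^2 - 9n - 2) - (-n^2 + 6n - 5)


Distribute the minus sign:
  (4n^2 - 9n - 2)
- (-n^2 + 6n - 5)
Negate second polynomial: n^2 - 6n + 5
Add: 5n^2 - 15n + 3


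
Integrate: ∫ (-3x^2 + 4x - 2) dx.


Reverse power rule on each term:
  ∫ -3x^2 dx = -x^3
  ∫ 4x dx = 2x^2
  ∫ -2 dx = -2x
F(x) = -x^3 + 2x^2 - 2x + C


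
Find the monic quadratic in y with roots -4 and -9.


p(y) = (y + 4)(y + 9)
Expand: y^2 + 13y + 36


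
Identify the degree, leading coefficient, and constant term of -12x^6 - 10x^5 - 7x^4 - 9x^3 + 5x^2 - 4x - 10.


Highest power of x is 6, with coefficient -12. Constant term is -10.
Degree = 6, leading coefficient = -12, constant term = -10


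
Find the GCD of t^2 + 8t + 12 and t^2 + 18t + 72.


Factor each:
  t^2 + 8t + 12 = (t + 6)(t + 2)
  t^2 + 18t + 72 = (t + 6)(t + 12)
Common monic factor: t + 6


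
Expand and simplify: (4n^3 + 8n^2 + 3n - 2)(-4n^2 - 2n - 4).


Distribute each term of the first polynomial:
  (4n^3)(-4n^2 - 2n - 4) = -16n^5 - 8n^4 - 16n^3
  (8n^2)(-4n^2 - 2n - 4) = -32n^4 - 16n^3 - 32n^2
  (3n)(-4n^2 - 2n - 4) = -12n^3 - 6n^2 - 12n
  (-2)(-4n^2 - 2n - 4) = 8n^2 + 4n + 8
Sum: -16n^5 - 40n^4 - 44n^3 - 30n^2 - 8n + 8


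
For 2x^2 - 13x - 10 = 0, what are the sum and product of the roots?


For ax^2+bx+c=0: sum = -b/a, product = c/a.
a=2, b=-13, c=-10
Sum = -(-13)/2 = 13/2
Product = (-10)/2 = -5


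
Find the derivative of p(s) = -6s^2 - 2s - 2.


Apply the power rule term by term:
  d/ds(-6s^2) = -12s
  d/ds(-2s) = -2
  d/ds(-2) = 0
p'(s) = -12s - 2


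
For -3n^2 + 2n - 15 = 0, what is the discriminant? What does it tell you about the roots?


D = b^2 - 4ac = (2)^2 - 4(-3)(-15) = 4 - 180 = -176
Since D < 0: two complex conjugate roots (no real roots)


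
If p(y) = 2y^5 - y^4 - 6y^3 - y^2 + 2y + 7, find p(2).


Using direct substitution:
  2 * (2)^5 = 64
  -1 * (2)^4 = -16
  -6 * (2)^3 = -48
  -1 * (2)^2 = -4
  2 * (2)^1 = 4
  constant: 7
Sum = 64 - 16 - 48 - 4 + 4 + 7 = 7


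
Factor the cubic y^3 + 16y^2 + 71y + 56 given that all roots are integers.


Try integer roots (divisors of 56). y=-7: p(-7)=0.
Divide out (y + 7): quotient is y^2 + 9y + 8.
Factor the quadratic: (y + 8)(y + 1)
Result: (y + 7)(y + 8)(y + 1)


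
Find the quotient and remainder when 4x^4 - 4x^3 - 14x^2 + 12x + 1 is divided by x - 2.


(4x^4 - 4x^3 - 14x^2 + 12x + 1) / (x - 2)
Step 1: 4x^3 * (x - 2) = 4x^4 - 8x^3; subtract.
Step 2: 4x^2 * (x - 2) = 4x^3 - 8x^2; subtract.
Step 3: -6x * (x - 2) = -6x^2 + 12x; subtract.
Step 4: 0 * (x - 2) = 0; subtract.
Quotient: 4x^3 + 4x^2 - 6x, Remainder: 1


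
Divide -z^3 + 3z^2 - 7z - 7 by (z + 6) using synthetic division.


Synthetic division with c = -6. Coefficients: -1, 3, -7, -7
Bring down -1.
  -1 * -6 = 6; 6 + 3 = 9
  9 * -6 = -54; -54 - 7 = -61
  -61 * -6 = 366; 366 - 7 = 359
Quotient: -z^2 + 9z - 61, Remainder: 359


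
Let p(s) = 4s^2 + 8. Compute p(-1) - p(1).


p(-1) = 12
p(1) = 12
p(-1) - p(1) = 12 - 12 = 0


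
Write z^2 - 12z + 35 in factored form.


Roots satisfy r1 + r2 = -b/a = 12 and r1*r2 = c/a = 35.
So r1 = 5, r2 = 7.
z^2 - 12z + 35 = (z - r1)(z - r2) = (z - 5)(z - 7)


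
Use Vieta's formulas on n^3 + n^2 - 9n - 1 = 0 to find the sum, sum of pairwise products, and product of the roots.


Monic cubic n^3+bn^2+cn+d=0: sum=-b, pairwise sum=c, product=-d.
b=1, c=-9, d=-1
r1+r2+r3 = -1
r1r2+r1r3+r2r3 = -9
r1r2r3 = 1


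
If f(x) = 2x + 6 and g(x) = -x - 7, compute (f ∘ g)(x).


Substitute g(x) into f:
f(g(x)) = 2*(-x - 7) + 6
Expand and combine: -2x - 8


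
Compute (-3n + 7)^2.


Expand (-3n + 7)^2 by repeated multiplication:
= 9n^2 - 42n + 49


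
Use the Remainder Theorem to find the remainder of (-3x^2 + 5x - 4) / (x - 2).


By the Remainder Theorem, the remainder equals p(2):
  -3*(2)^2 = -12
  5*(2)^1 = 10
  constant: -4
Sum: -12 + 10 - 4 = -6


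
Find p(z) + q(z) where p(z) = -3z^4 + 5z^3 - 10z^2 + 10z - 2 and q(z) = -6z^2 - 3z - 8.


Align terms by degree and add:
  -3z^4 + 5z^3 - 10z^2 + 10z - 2
  -6z^2 - 3z - 8
= -3z^4 + 5z^3 - 16z^2 + 7z - 10


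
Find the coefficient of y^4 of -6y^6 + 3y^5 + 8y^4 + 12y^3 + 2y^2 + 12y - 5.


Read off the coefficient of y^4: 8


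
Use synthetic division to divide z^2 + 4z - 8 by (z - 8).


Synthetic division with c = 8. Coefficients: 1, 4, -8
Bring down 1.
  1 * 8 = 8; 8 + 4 = 12
  12 * 8 = 96; 96 - 8 = 88
Quotient: z + 12, Remainder: 88


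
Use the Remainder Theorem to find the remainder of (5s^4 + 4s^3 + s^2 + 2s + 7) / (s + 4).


By the Remainder Theorem, the remainder equals p(-4):
  5*(-4)^4 = 1280
  4*(-4)^3 = -256
  1*(-4)^2 = 16
  2*(-4)^1 = -8
  constant: 7
Sum: 1280 - 256 + 16 - 8 + 7 = 1039


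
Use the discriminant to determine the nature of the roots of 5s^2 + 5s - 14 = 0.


D = b^2 - 4ac = (5)^2 - 4(5)(-14) = 25 + 280 = 305
Since D > 0: two distinct irrational roots


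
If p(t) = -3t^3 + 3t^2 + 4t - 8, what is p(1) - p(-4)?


p(1) = -4
p(-4) = 216
p(1) - p(-4) = -4 - 216 = -220


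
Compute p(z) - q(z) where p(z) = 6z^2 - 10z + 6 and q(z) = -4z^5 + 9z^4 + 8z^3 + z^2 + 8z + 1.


Distribute the minus sign:
  (6z^2 - 10z + 6)
- (-4z^5 + 9z^4 + 8z^3 + z^2 + 8z + 1)
Negate second polynomial: 4z^5 - 9z^4 - 8z^3 - z^2 - 8z - 1
Add: 4z^5 - 9z^4 - 8z^3 + 5z^2 - 18z + 5


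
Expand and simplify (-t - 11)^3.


Expand (-t - 11)^3 by repeated multiplication:
  (-t - 11)^2 = t^2 + 22t + 121
= -t^3 - 33t^2 - 363t - 1331


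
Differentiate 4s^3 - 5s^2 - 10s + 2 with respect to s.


Apply the power rule term by term:
  d/ds(4s^3) = 12s^2
  d/ds(-5s^2) = -10s
  d/ds(-10s) = -10
  d/ds(2) = 0
p'(s) = 12s^2 - 10s - 10


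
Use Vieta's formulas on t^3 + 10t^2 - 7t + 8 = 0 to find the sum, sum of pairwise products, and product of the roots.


Monic cubic t^3+bt^2+ct+d=0: sum=-b, pairwise sum=c, product=-d.
b=10, c=-7, d=8
r1+r2+r3 = -10
r1r2+r1r3+r2r3 = -7
r1r2r3 = -8


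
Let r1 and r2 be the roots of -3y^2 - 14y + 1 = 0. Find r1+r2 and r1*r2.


For ay^2+by+c=0: sum = -b/a, product = c/a.
a=-3, b=-14, c=1
Sum = -(-14)/-3 = -14/3
Product = (1)/-3 = -1/3


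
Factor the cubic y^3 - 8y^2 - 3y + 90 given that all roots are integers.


Try integer roots (divisors of 90). y=-3: p(-3)=0.
Divide out (y + 3): quotient is y^2 - 11y + 30.
Factor the quadratic: (y - 6)(y - 5)
Result: (y + 3)(y - 6)(y - 5)


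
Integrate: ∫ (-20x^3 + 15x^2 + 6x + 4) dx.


Reverse power rule on each term:
  ∫ -20x^3 dx = -5x^4
  ∫ 15x^2 dx = 5x^3
  ∫ 6x dx = 3x^2
  ∫ 4 dx = 4x
F(x) = -5x^4 + 5x^3 + 3x^2 + 4x + C


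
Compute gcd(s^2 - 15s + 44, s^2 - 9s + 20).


Factor each:
  s^2 - 15s + 44 = (s - 4)(s - 11)
  s^2 - 9s + 20 = (s - 4)(s - 5)
Common monic factor: s - 4


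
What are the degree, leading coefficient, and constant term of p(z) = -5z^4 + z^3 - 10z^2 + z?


Highest power of z is 4, with coefficient -5. Constant term is 0.
Degree = 4, leading coefficient = -5, constant term = 0


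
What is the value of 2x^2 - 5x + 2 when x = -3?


Using direct substitution:
  2 * (-3)^2 = 18
  -5 * (-3)^1 = 15
  constant: 2
Sum = 18 + 15 + 2 = 35


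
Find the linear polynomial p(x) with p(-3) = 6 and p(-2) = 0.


p(x) = mx + b. Using p(-3)=6, p(-2)=0:
m = (6)/(-3 + 2) = 6/-1 = -6
b = 6 - m*(-3) = 6 - 18 = -12
p(x) = -6x - 12


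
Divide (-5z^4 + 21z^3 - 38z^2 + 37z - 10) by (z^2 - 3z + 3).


(-5z^4 + 21z^3 - 38z^2 + 37z - 10) / (z^2 - 3z + 3)
Step 1: -5z^2 * (z^2 - 3z + 3) = -5z^4 + 15z^3 - 15z^2; subtract.
Step 2: 6z * (z^2 - 3z + 3) = 6z^3 - 18z^2 + 18z; subtract.
Step 3: -5 * (z^2 - 3z + 3) = -5z^2 + 15z - 15; subtract.
Quotient: -5z^2 + 6z - 5, Remainder: 4z + 5


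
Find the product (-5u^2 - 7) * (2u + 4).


Distribute each term of the first polynomial:
  (-5u^2)(2u + 4) = -10u^3 - 20u^2
  (-7)(2u + 4) = -14u - 28
Sum: -10u^3 - 20u^2 - 14u - 28


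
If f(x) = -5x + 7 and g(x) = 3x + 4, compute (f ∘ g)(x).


Substitute g(x) into f:
f(g(x)) = -5*(3x + 4) + 7
Expand and combine: -15x - 13


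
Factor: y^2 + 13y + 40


Roots satisfy r1 + r2 = -b/a = -13 and r1*r2 = c/a = 40.
So r1 = -8, r2 = -5.
y^2 + 13y + 40 = (y - r1)(y - r2) = (y + 8)(y + 5)


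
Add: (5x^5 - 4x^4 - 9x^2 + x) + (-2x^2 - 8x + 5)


Align terms by degree and add:
  5x^5 - 4x^4 - 9x^2 + x
  -2x^2 - 8x + 5
= 5x^5 - 4x^4 - 11x^2 - 7x + 5


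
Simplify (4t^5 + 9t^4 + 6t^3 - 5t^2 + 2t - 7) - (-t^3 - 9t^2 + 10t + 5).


Distribute the minus sign:
  (4t^5 + 9t^4 + 6t^3 - 5t^2 + 2t - 7)
- (-t^3 - 9t^2 + 10t + 5)
Negate second polynomial: t^3 + 9t^2 - 10t - 5
Add: 4t^5 + 9t^4 + 7t^3 + 4t^2 - 8t - 12


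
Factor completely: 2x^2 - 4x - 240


Roots satisfy r1 + r2 = -b/a = 2 and r1*r2 = c/a = -120.
So r1 = 12, r2 = -10.
2x^2 - 4x - 240 = 2(x - r1)(x - r2) = 2(x - 12)(x + 10)


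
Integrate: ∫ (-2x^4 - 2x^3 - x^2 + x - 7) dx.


Reverse power rule on each term:
  ∫ -2x^4 dx = -(2/5)x^5
  ∫ -2x^3 dx = -(1/2)x^4
  ∫ -x^2 dx = -(1/3)x^3
  ∫ x dx = (1/2)x^2
  ∫ -7 dx = -7x
F(x) = -(2/5)x^5 - (1/2)x^4 - (1/3)x^3 + (1/2)x^2 - 7x + C


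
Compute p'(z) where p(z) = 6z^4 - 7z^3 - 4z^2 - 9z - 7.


Apply the power rule term by term:
  d/dz(6z^4) = 24z^3
  d/dz(-7z^3) = -21z^2
  d/dz(-4z^2) = -8z
  d/dz(-9z) = -9
  d/dz(-7) = 0
p'(z) = 24z^3 - 21z^2 - 8z - 9


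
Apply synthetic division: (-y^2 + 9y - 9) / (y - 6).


Synthetic division with c = 6. Coefficients: -1, 9, -9
Bring down -1.
  -1 * 6 = -6; -6 + 9 = 3
  3 * 6 = 18; 18 - 9 = 9
Quotient: -y + 3, Remainder: 9


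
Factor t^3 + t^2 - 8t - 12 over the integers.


Try integer roots (divisors of -12). t=-2: p(-2)=0.
Divide out (t + 2): quotient is t^2 - t - 6.
Factor the quadratic: (t + 2)(t - 3)
Result: (t + 2)(t + 2)(t - 3)


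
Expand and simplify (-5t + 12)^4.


Expand (-5t + 12)^4 by repeated multiplication:
  (-5t + 12)^2 = 25t^2 - 120t + 144
  (-5t + 12)^3 = -125t^3 + 900t^2 - 2160t + 1728
= 625t^4 - 6000t^3 + 21600t^2 - 34560t + 20736


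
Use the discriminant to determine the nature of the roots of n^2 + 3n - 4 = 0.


D = b^2 - 4ac = (3)^2 - 4(1)(-4) = 9 + 16 = 25
Since D > 0: two distinct rational roots


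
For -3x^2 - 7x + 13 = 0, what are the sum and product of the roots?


For ax^2+bx+c=0: sum = -b/a, product = c/a.
a=-3, b=-7, c=13
Sum = -(-7)/-3 = -7/3
Product = (13)/-3 = -13/3


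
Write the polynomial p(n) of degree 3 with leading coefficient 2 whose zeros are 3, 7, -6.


p(n) = 2(n - 3)(n - 7)(n + 6)
Expand: 2n^3 - 8n^2 - 78n + 252


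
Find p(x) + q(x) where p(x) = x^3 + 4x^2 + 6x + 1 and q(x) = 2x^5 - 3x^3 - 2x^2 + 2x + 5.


Align terms by degree and add:
  x^3 + 4x^2 + 6x + 1
+ 2x^5 - 3x^3 - 2x^2 + 2x + 5
= 2x^5 - 2x^3 + 2x^2 + 8x + 6


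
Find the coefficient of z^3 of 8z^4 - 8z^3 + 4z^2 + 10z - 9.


Read off the coefficient of z^3: -8


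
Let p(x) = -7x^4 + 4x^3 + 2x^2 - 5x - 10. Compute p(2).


Using direct substitution:
  -7 * (2)^4 = -112
  4 * (2)^3 = 32
  2 * (2)^2 = 8
  -5 * (2)^1 = -10
  constant: -10
Sum = -112 + 32 + 8 - 10 - 10 = -92


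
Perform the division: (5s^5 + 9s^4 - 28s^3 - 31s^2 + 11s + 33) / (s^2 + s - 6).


(5s^5 + 9s^4 - 28s^3 - 31s^2 + 11s + 33) / (s^2 + s - 6)
Step 1: 5s^3 * (s^2 + s - 6) = 5s^5 + 5s^4 - 30s^3; subtract.
Step 2: 4s^2 * (s^2 + s - 6) = 4s^4 + 4s^3 - 24s^2; subtract.
Step 3: -2s * (s^2 + s - 6) = -2s^3 - 2s^2 + 12s; subtract.
Step 4: -5 * (s^2 + s - 6) = -5s^2 - 5s + 30; subtract.
Quotient: 5s^3 + 4s^2 - 2s - 5, Remainder: 4s + 3


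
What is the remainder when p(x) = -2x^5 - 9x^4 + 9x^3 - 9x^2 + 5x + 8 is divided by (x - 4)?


By the Remainder Theorem, the remainder equals p(4):
  -2*(4)^5 = -2048
  -9*(4)^4 = -2304
  9*(4)^3 = 576
  -9*(4)^2 = -144
  5*(4)^1 = 20
  constant: 8
Sum: -2048 - 2304 + 576 - 144 + 20 + 8 = -3892


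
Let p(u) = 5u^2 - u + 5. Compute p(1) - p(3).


p(1) = 9
p(3) = 47
p(1) - p(3) = 9 - 47 = -38


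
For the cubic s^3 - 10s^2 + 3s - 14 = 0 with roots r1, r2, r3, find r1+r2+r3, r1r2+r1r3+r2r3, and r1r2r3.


Monic cubic s^3+bs^2+cs+d=0: sum=-b, pairwise sum=c, product=-d.
b=-10, c=3, d=-14
r1+r2+r3 = 10
r1r2+r1r3+r2r3 = 3
r1r2r3 = 14


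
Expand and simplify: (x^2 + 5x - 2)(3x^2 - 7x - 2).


Distribute each term of the first polynomial:
  (x^2)(3x^2 - 7x - 2) = 3x^4 - 7x^3 - 2x^2
  (5x)(3x^2 - 7x - 2) = 15x^3 - 35x^2 - 10x
  (-2)(3x^2 - 7x - 2) = -6x^2 + 14x + 4
Sum: 3x^4 + 8x^3 - 43x^2 + 4x + 4


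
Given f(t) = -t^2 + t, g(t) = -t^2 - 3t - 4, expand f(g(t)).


Substitute g(t) into f:
f(g(t)) = -1*(-t^2 - 3t - 4)^2 + 1*(-t^2 - 3t - 4)
(-t^2 - 3t - 4)^2 = t^4 + 6t^3 + 17t^2 + 24t + 16
Expand and combine: -t^4 - 6t^3 - 18t^2 - 27t - 20


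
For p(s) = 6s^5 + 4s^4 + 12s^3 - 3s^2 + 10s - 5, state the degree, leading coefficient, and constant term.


Highest power of s is 5, with coefficient 6. Constant term is -5.
Degree = 5, leading coefficient = 6, constant term = -5


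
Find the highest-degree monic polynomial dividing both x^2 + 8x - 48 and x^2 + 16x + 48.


Factor each:
  x^2 + 8x - 48 = (x + 12)(x - 4)
  x^2 + 16x + 48 = (x + 12)(x + 4)
Common monic factor: x + 12


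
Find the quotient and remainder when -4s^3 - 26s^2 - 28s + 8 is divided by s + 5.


(-4s^3 - 26s^2 - 28s + 8) / (s + 5)
Step 1: -4s^2 * (s + 5) = -4s^3 - 20s^2; subtract.
Step 2: -6s * (s + 5) = -6s^2 - 30s; subtract.
Step 3: 2 * (s + 5) = 2s + 10; subtract.
Quotient: -4s^2 - 6s + 2, Remainder: -2


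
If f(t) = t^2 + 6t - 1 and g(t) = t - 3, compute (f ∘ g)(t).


Substitute g(t) into f:
f(g(t)) = 1*(t - 3)^2 + 6*(t - 3) + (-1)
(t - 3)^2 = t^2 - 6t + 9
Expand and combine: t^2 - 10


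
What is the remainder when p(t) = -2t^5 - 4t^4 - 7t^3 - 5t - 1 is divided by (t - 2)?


By the Remainder Theorem, the remainder equals p(2):
  -2*(2)^5 = -64
  -4*(2)^4 = -64
  -7*(2)^3 = -56
  0*(2)^2 = 0
  -5*(2)^1 = -10
  constant: -1
Sum: -64 - 64 - 56 + 0 - 10 - 1 = -195


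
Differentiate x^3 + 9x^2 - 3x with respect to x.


Apply the power rule term by term:
  d/dx(x^3) = 3x^2
  d/dx(9x^2) = 18x
  d/dx(-3x) = -3
p'(x) = 3x^2 + 18x - 3


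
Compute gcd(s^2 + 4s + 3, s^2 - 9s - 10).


Factor each:
  s^2 + 4s + 3 = (s + 1)(s + 3)
  s^2 - 9s - 10 = (s + 1)(s - 10)
Common monic factor: s + 1


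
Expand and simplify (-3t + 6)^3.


Expand (-3t + 6)^3 by repeated multiplication:
  (-3t + 6)^2 = 9t^2 - 36t + 36
= -27t^3 + 162t^2 - 324t + 216


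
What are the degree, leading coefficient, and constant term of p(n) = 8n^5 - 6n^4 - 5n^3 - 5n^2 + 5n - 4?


Highest power of n is 5, with coefficient 8. Constant term is -4.
Degree = 5, leading coefficient = 8, constant term = -4


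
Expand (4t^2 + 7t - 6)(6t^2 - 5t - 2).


Distribute each term of the first polynomial:
  (4t^2)(6t^2 - 5t - 2) = 24t^4 - 20t^3 - 8t^2
  (7t)(6t^2 - 5t - 2) = 42t^3 - 35t^2 - 14t
  (-6)(6t^2 - 5t - 2) = -36t^2 + 30t + 12
Sum: 24t^4 + 22t^3 - 79t^2 + 16t + 12


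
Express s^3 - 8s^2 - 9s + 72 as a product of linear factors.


Try integer roots (divisors of 72). s=3: p(3)=0.
Divide out (s - 3): quotient is s^2 - 5s - 24.
Factor the quadratic: (s - 8)(s + 3)
Result: (s - 3)(s - 8)(s + 3)


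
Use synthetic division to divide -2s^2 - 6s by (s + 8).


Synthetic division with c = -8. Coefficients: -2, -6, 0
Bring down -2.
  -2 * -8 = 16; 16 - 6 = 10
  10 * -8 = -80; -80 + 0 = -80
Quotient: -2s + 10, Remainder: -80


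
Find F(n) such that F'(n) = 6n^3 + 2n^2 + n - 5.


Reverse power rule on each term:
  ∫ 6n^3 dn = (3/2)n^4
  ∫ 2n^2 dn = (2/3)n^3
  ∫ n dn = (1/2)n^2
  ∫ -5 dn = -5n
F(n) = (3/2)n^4 + (2/3)n^3 + (1/2)n^2 - 5n + C


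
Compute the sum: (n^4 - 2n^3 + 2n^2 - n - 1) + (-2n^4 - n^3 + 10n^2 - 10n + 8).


Align terms by degree and add:
  n^4 - 2n^3 + 2n^2 - n - 1
  -2n^4 - n^3 + 10n^2 - 10n + 8
= -n^4 - 3n^3 + 12n^2 - 11n + 7


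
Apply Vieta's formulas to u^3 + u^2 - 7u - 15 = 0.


Monic cubic u^3+bu^2+cu+d=0: sum=-b, pairwise sum=c, product=-d.
b=1, c=-7, d=-15
r1+r2+r3 = -1
r1r2+r1r3+r2r3 = -7
r1r2r3 = 15


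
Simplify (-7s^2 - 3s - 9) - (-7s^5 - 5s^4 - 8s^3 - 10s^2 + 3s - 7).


Distribute the minus sign:
  (-7s^2 - 3s - 9)
- (-7s^5 - 5s^4 - 8s^3 - 10s^2 + 3s - 7)
Negate second polynomial: 7s^5 + 5s^4 + 8s^3 + 10s^2 - 3s + 7
Add: 7s^5 + 5s^4 + 8s^3 + 3s^2 - 6s - 2


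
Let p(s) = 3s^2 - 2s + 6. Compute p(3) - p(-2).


p(3) = 27
p(-2) = 22
p(3) - p(-2) = 27 - 22 = 5


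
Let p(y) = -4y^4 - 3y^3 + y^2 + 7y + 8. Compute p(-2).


Using direct substitution:
  -4 * (-2)^4 = -64
  -3 * (-2)^3 = 24
  1 * (-2)^2 = 4
  7 * (-2)^1 = -14
  constant: 8
Sum = -64 + 24 + 4 - 14 + 8 = -42


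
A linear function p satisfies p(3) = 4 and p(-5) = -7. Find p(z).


p(z) = mz + b. Using p(3)=4, p(-5)=-7:
m = (4 + 7)/(3 + 5) = 11/8 = 11/8
b = 4 - m*(3) = 4 - 33/8 = -1/8
p(z) = (11/8)z - (1/8)


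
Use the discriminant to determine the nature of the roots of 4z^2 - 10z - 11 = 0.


D = b^2 - 4ac = (-10)^2 - 4(4)(-11) = 100 + 176 = 276
Since D > 0: two distinct irrational roots


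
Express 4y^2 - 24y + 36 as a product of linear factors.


Roots satisfy r1 + r2 = -b/a = 6 and r1*r2 = c/a = 9.
So r1 = 3, r2 = 3.
4y^2 - 24y + 36 = 4(y - r1)(y - r2) = 4(y - 3)(y - 3)


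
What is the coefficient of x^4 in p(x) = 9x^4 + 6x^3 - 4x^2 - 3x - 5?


Read off the coefficient of x^4: 9


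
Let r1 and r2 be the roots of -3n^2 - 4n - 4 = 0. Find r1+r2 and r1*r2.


For an^2+bn+c=0: sum = -b/a, product = c/a.
a=-3, b=-4, c=-4
Sum = -(-4)/-3 = -4/3
Product = (-4)/-3 = 4/3


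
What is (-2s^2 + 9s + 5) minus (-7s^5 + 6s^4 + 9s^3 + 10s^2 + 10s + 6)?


Distribute the minus sign:
  (-2s^2 + 9s + 5)
- (-7s^5 + 6s^4 + 9s^3 + 10s^2 + 10s + 6)
Negate second polynomial: 7s^5 - 6s^4 - 9s^3 - 10s^2 - 10s - 6
Add: 7s^5 - 6s^4 - 9s^3 - 12s^2 - s - 1


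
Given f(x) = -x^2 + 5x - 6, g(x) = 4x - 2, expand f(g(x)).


Substitute g(x) into f:
f(g(x)) = -1*(4x - 2)^2 + 5*(4x - 2) + (-6)
(4x - 2)^2 = 16x^2 - 16x + 4
Expand and combine: -16x^2 + 36x - 20


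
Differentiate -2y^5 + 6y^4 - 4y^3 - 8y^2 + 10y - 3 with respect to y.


Apply the power rule term by term:
  d/dy(-2y^5) = -10y^4
  d/dy(6y^4) = 24y^3
  d/dy(-4y^3) = -12y^2
  d/dy(-8y^2) = -16y
  d/dy(10y) = 10
  d/dy(-3) = 0
p'(y) = -10y^4 + 24y^3 - 12y^2 - 16y + 10


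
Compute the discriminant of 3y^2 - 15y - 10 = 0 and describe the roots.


D = b^2 - 4ac = (-15)^2 - 4(3)(-10) = 225 + 120 = 345
Since D > 0: two distinct irrational roots


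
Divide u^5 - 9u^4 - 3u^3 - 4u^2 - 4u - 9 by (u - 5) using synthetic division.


Synthetic division with c = 5. Coefficients: 1, -9, -3, -4, -4, -9
Bring down 1.
  1 * 5 = 5; 5 - 9 = -4
  -4 * 5 = -20; -20 - 3 = -23
  -23 * 5 = -115; -115 - 4 = -119
  -119 * 5 = -595; -595 - 4 = -599
  -599 * 5 = -2995; -2995 - 9 = -3004
Quotient: u^4 - 4u^3 - 23u^2 - 119u - 599, Remainder: -3004


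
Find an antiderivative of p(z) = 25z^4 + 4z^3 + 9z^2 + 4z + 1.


Reverse power rule on each term:
  ∫ 25z^4 dz = 5z^5
  ∫ 4z^3 dz = z^4
  ∫ 9z^2 dz = 3z^3
  ∫ 4z dz = 2z^2
  ∫ 1 dz = z
F(z) = 5z^5 + z^4 + 3z^3 + 2z^2 + z + C


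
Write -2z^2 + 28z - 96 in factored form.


Roots satisfy r1 + r2 = -b/a = 14 and r1*r2 = c/a = 48.
So r1 = 6, r2 = 8.
-2z^2 + 28z - 96 = -2(z - r1)(z - r2) = -2(z - 6)(z - 8)


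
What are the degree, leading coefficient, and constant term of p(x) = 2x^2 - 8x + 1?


Highest power of x is 2, with coefficient 2. Constant term is 1.
Degree = 2, leading coefficient = 2, constant term = 1


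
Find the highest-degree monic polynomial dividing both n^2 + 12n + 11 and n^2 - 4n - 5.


Factor each:
  n^2 + 12n + 11 = (n + 1)(n + 11)
  n^2 - 4n - 5 = (n + 1)(n - 5)
Common monic factor: n + 1


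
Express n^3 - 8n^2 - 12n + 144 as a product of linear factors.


Try integer roots (divisors of 144). n=6: p(6)=0.
Divide out (n - 6): quotient is n^2 - 2n - 24.
Factor the quadratic: (n + 4)(n - 6)
Result: (n - 6)(n + 4)(n - 6)


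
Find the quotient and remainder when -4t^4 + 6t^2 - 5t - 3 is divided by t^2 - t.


(-4t^4 + 6t^2 - 5t - 3) / (t^2 - t)
Step 1: -4t^2 * (t^2 - t) = -4t^4 + 4t^3; subtract.
Step 2: -4t * (t^2 - t) = -4t^3 + 4t^2; subtract.
Step 3: 2 * (t^2 - t) = 2t^2 - 2t; subtract.
Quotient: -4t^2 - 4t + 2, Remainder: -3t - 3


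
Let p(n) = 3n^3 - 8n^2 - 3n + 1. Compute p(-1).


Using direct substitution:
  3 * (-1)^3 = -3
  -8 * (-1)^2 = -8
  -3 * (-1)^1 = 3
  constant: 1
Sum = -3 - 8 + 3 + 1 = -7


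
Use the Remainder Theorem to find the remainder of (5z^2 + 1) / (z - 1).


By the Remainder Theorem, the remainder equals p(1):
  5*(1)^2 = 5
  0*(1)^1 = 0
  constant: 1
Sum: 5 + 0 + 1 = 6


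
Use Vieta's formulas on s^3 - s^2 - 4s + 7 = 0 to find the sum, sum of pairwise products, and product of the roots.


Monic cubic s^3+bs^2+cs+d=0: sum=-b, pairwise sum=c, product=-d.
b=-1, c=-4, d=7
r1+r2+r3 = 1
r1r2+r1r3+r2r3 = -4
r1r2r3 = -7


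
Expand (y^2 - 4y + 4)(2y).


Distribute each term of the first polynomial:
  (y^2)(2y) = 2y^3
  (-4y)(2y) = -8y^2
  (4)(2y) = 8y
Sum: 2y^3 - 8y^2 + 8y


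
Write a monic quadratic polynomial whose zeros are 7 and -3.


p(n) = (n - 7)(n + 3)
Expand: n^2 - 4n - 21


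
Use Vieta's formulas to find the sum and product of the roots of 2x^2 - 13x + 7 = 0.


For ax^2+bx+c=0: sum = -b/a, product = c/a.
a=2, b=-13, c=7
Sum = -(-13)/2 = 13/2
Product = (7)/2 = 7/2


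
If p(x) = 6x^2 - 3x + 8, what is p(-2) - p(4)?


p(-2) = 38
p(4) = 92
p(-2) - p(4) = 38 - 92 = -54


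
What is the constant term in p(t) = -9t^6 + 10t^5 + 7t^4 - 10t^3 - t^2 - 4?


Read off the constant term: -4


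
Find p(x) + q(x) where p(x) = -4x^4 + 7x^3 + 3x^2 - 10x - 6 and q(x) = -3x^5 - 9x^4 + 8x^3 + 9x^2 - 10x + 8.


Align terms by degree and add:
  -4x^4 + 7x^3 + 3x^2 - 10x - 6
  -3x^5 - 9x^4 + 8x^3 + 9x^2 - 10x + 8
= -3x^5 - 13x^4 + 15x^3 + 12x^2 - 20x + 2


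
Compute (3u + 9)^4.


Expand (3u + 9)^4 by repeated multiplication:
  (3u + 9)^2 = 9u^2 + 54u + 81
  (3u + 9)^3 = 27u^3 + 243u^2 + 729u + 729
= 81u^4 + 972u^3 + 4374u^2 + 8748u + 6561


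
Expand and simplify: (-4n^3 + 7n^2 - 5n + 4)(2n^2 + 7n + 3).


Distribute each term of the first polynomial:
  (-4n^3)(2n^2 + 7n + 3) = -8n^5 - 28n^4 - 12n^3
  (7n^2)(2n^2 + 7n + 3) = 14n^4 + 49n^3 + 21n^2
  (-5n)(2n^2 + 7n + 3) = -10n^3 - 35n^2 - 15n
  (4)(2n^2 + 7n + 3) = 8n^2 + 28n + 12
Sum: -8n^5 - 14n^4 + 27n^3 - 6n^2 + 13n + 12


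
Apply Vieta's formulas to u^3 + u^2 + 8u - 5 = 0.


Monic cubic u^3+bu^2+cu+d=0: sum=-b, pairwise sum=c, product=-d.
b=1, c=8, d=-5
r1+r2+r3 = -1
r1r2+r1r3+r2r3 = 8
r1r2r3 = 5


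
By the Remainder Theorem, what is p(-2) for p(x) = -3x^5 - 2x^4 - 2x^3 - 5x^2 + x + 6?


By the Remainder Theorem, the remainder equals p(-2):
  -3*(-2)^5 = 96
  -2*(-2)^4 = -32
  -2*(-2)^3 = 16
  -5*(-2)^2 = -20
  1*(-2)^1 = -2
  constant: 6
Sum: 96 - 32 + 16 - 20 - 2 + 6 = 64


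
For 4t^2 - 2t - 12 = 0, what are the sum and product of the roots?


For at^2+bt+c=0: sum = -b/a, product = c/a.
a=4, b=-2, c=-12
Sum = -(-2)/4 = 1/2
Product = (-12)/4 = -3


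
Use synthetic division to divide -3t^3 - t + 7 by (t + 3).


Synthetic division with c = -3. Coefficients: -3, 0, -1, 7
Bring down -3.
  -3 * -3 = 9; 9 + 0 = 9
  9 * -3 = -27; -27 - 1 = -28
  -28 * -3 = 84; 84 + 7 = 91
Quotient: -3t^2 + 9t - 28, Remainder: 91


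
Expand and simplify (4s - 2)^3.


Expand (4s - 2)^3 by repeated multiplication:
  (4s - 2)^2 = 16s^2 - 16s + 4
= 64s^3 - 96s^2 + 48s - 8


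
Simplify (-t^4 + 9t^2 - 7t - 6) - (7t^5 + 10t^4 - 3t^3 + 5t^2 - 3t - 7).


Distribute the minus sign:
  (-t^4 + 9t^2 - 7t - 6)
- (7t^5 + 10t^4 - 3t^3 + 5t^2 - 3t - 7)
Negate second polynomial: -7t^5 - 10t^4 + 3t^3 - 5t^2 + 3t + 7
Add: -7t^5 - 11t^4 + 3t^3 + 4t^2 - 4t + 1


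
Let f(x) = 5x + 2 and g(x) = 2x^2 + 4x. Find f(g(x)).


Substitute g(x) into f:
f(g(x)) = 5*(2x^2 + 4x) + 2
Expand and combine: 10x^2 + 20x + 2


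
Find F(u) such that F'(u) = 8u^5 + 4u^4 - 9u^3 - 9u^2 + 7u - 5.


Reverse power rule on each term:
  ∫ 8u^5 du = (4/3)u^6
  ∫ 4u^4 du = (4/5)u^5
  ∫ -9u^3 du = -(9/4)u^4
  ∫ -9u^2 du = -3u^3
  ∫ 7u du = (7/2)u^2
  ∫ -5 du = -5u
F(u) = (4/3)u^6 + (4/5)u^5 - (9/4)u^4 - 3u^3 + (7/2)u^2 - 5u + C


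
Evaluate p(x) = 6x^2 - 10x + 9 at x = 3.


Using direct substitution:
  6 * (3)^2 = 54
  -10 * (3)^1 = -30
  constant: 9
Sum = 54 - 30 + 9 = 33


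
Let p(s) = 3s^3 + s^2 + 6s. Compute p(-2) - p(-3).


p(-2) = -32
p(-3) = -90
p(-2) - p(-3) = -32 + 90 = 58


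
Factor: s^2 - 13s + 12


Roots satisfy r1 + r2 = -b/a = 13 and r1*r2 = c/a = 12.
So r1 = 1, r2 = 12.
s^2 - 13s + 12 = (s - r1)(s - r2) = (s - 1)(s - 12)


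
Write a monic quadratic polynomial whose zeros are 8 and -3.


p(n) = (n - 8)(n + 3)
Expand: n^2 - 5n - 24


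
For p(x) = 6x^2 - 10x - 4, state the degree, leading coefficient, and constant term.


Highest power of x is 2, with coefficient 6. Constant term is -4.
Degree = 2, leading coefficient = 6, constant term = -4


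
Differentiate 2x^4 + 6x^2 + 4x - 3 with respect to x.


Apply the power rule term by term:
  d/dx(2x^4) = 8x^3
  d/dx(6x^2) = 12x
  d/dx(4x) = 4
  d/dx(-3) = 0
p'(x) = 8x^3 + 12x + 4


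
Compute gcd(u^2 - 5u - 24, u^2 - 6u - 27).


Factor each:
  u^2 - 5u - 24 = (u + 3)(u - 8)
  u^2 - 6u - 27 = (u + 3)(u - 9)
Common monic factor: u + 3


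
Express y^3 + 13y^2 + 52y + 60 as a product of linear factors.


Try integer roots (divisors of 60). y=-5: p(-5)=0.
Divide out (y + 5): quotient is y^2 + 8y + 12.
Factor the quadratic: (y + 2)(y + 6)
Result: (y + 5)(y + 2)(y + 6)


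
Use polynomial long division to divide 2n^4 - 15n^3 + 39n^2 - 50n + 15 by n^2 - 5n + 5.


(2n^4 - 15n^3 + 39n^2 - 50n + 15) / (n^2 - 5n + 5)
Step 1: 2n^2 * (n^2 - 5n + 5) = 2n^4 - 10n^3 + 10n^2; subtract.
Step 2: -5n * (n^2 - 5n + 5) = -5n^3 + 25n^2 - 25n; subtract.
Step 3: 4 * (n^2 - 5n + 5) = 4n^2 - 20n + 20; subtract.
Quotient: 2n^2 - 5n + 4, Remainder: -5n - 5


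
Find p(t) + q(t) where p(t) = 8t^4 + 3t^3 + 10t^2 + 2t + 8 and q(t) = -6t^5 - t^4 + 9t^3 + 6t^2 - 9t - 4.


Align terms by degree and add:
  8t^4 + 3t^3 + 10t^2 + 2t + 8
  -6t^5 - t^4 + 9t^3 + 6t^2 - 9t - 4
= -6t^5 + 7t^4 + 12t^3 + 16t^2 - 7t + 4


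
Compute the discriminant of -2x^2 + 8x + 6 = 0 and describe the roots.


D = b^2 - 4ac = (8)^2 - 4(-2)(6) = 64 + 48 = 112
Since D > 0: two distinct irrational roots


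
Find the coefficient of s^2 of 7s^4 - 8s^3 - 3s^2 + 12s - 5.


Read off the coefficient of s^2: -3


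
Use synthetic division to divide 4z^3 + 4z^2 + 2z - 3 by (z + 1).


Synthetic division with c = -1. Coefficients: 4, 4, 2, -3
Bring down 4.
  4 * -1 = -4; -4 + 4 = 0
  0 * -1 = 0; 0 + 2 = 2
  2 * -1 = -2; -2 - 3 = -5
Quotient: 4z^2 + 2, Remainder: -5


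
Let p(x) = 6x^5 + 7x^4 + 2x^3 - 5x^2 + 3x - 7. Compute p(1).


Using direct substitution:
  6 * (1)^5 = 6
  7 * (1)^4 = 7
  2 * (1)^3 = 2
  -5 * (1)^2 = -5
  3 * (1)^1 = 3
  constant: -7
Sum = 6 + 7 + 2 - 5 + 3 - 7 = 6


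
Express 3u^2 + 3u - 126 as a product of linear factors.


Roots satisfy r1 + r2 = -b/a = -1 and r1*r2 = c/a = -42.
So r1 = 6, r2 = -7.
3u^2 + 3u - 126 = 3(u - r1)(u - r2) = 3(u - 6)(u + 7)


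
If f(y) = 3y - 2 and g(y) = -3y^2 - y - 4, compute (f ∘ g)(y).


Substitute g(y) into f:
f(g(y)) = 3*(-3y^2 - y - 4) + (-2)
Expand and combine: -9y^2 - 3y - 14


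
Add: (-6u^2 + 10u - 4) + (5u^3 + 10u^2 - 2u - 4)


Align terms by degree and add:
  -6u^2 + 10u - 4
+ 5u^3 + 10u^2 - 2u - 4
= 5u^3 + 4u^2 + 8u - 8


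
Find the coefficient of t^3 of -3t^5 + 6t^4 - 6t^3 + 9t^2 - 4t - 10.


Read off the coefficient of t^3: -6


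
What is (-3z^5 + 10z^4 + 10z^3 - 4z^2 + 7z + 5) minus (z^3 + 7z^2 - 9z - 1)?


Distribute the minus sign:
  (-3z^5 + 10z^4 + 10z^3 - 4z^2 + 7z + 5)
- (z^3 + 7z^2 - 9z - 1)
Negate second polynomial: -z^3 - 7z^2 + 9z + 1
Add: -3z^5 + 10z^4 + 9z^3 - 11z^2 + 16z + 6


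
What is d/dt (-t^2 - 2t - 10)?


Apply the power rule term by term:
  d/dt(-t^2) = -2t
  d/dt(-2t) = -2
  d/dt(-10) = 0
p'(t) = -2t - 2


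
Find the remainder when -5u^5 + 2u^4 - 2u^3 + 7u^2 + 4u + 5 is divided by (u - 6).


By the Remainder Theorem, the remainder equals p(6):
  -5*(6)^5 = -38880
  2*(6)^4 = 2592
  -2*(6)^3 = -432
  7*(6)^2 = 252
  4*(6)^1 = 24
  constant: 5
Sum: -38880 + 2592 - 432 + 252 + 24 + 5 = -36439


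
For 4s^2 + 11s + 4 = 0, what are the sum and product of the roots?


For as^2+bs+c=0: sum = -b/a, product = c/a.
a=4, b=11, c=4
Sum = -(11)/4 = -11/4
Product = (4)/4 = 1


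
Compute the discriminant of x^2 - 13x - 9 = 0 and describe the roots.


D = b^2 - 4ac = (-13)^2 - 4(1)(-9) = 169 + 36 = 205
Since D > 0: two distinct irrational roots


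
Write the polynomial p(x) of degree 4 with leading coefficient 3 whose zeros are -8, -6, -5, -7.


p(x) = 3(x + 8)(x + 6)(x + 5)(x + 7)
Expand: 3x^4 + 78x^3 + 753x^2 + 3198x + 5040


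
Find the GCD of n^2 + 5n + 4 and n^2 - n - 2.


Factor each:
  n^2 + 5n + 4 = (n + 1)(n + 4)
  n^2 - n - 2 = (n + 1)(n - 2)
Common monic factor: n + 1


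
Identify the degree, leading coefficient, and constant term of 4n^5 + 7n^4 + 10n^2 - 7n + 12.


Highest power of n is 5, with coefficient 4. Constant term is 12.
Degree = 5, leading coefficient = 4, constant term = 12


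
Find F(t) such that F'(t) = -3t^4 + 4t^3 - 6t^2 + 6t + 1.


Reverse power rule on each term:
  ∫ -3t^4 dt = -(3/5)t^5
  ∫ 4t^3 dt = t^4
  ∫ -6t^2 dt = -2t^3
  ∫ 6t dt = 3t^2
  ∫ 1 dt = t
F(t) = -(3/5)t^5 + t^4 - 2t^3 + 3t^2 + t + C


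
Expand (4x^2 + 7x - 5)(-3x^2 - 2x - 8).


Distribute each term of the first polynomial:
  (4x^2)(-3x^2 - 2x - 8) = -12x^4 - 8x^3 - 32x^2
  (7x)(-3x^2 - 2x - 8) = -21x^3 - 14x^2 - 56x
  (-5)(-3x^2 - 2x - 8) = 15x^2 + 10x + 40
Sum: -12x^4 - 29x^3 - 31x^2 - 46x + 40


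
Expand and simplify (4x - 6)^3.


Expand (4x - 6)^3 by repeated multiplication:
  (4x - 6)^2 = 16x^2 - 48x + 36
= 64x^3 - 288x^2 + 432x - 216


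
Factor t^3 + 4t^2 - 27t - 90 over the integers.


Try integer roots (divisors of -90). t=5: p(5)=0.
Divide out (t - 5): quotient is t^2 + 9t + 18.
Factor the quadratic: (t + 6)(t + 3)
Result: (t - 5)(t + 6)(t + 3)


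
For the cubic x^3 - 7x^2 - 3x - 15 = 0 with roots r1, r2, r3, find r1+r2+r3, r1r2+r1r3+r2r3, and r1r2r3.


Monic cubic x^3+bx^2+cx+d=0: sum=-b, pairwise sum=c, product=-d.
b=-7, c=-3, d=-15
r1+r2+r3 = 7
r1r2+r1r3+r2r3 = -3
r1r2r3 = 15


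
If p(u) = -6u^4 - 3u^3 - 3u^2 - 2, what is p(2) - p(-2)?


p(2) = -134
p(-2) = -86
p(2) - p(-2) = -134 + 86 = -48


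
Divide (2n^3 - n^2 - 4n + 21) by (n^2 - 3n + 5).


(2n^3 - n^2 - 4n + 21) / (n^2 - 3n + 5)
Step 1: 2n * (n^2 - 3n + 5) = 2n^3 - 6n^2 + 10n; subtract.
Step 2: 5 * (n^2 - 3n + 5) = 5n^2 - 15n + 25; subtract.
Quotient: 2n + 5, Remainder: n - 4


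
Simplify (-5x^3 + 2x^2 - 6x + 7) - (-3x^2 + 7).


Distribute the minus sign:
  (-5x^3 + 2x^2 - 6x + 7)
- (-3x^2 + 7)
Negate second polynomial: 3x^2 - 7
Add: -5x^3 + 5x^2 - 6x


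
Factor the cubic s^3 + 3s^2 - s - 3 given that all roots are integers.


Try integer roots (divisors of -3). s=-3: p(-3)=0.
Divide out (s + 3): quotient is s^2 - 1.
Factor the quadratic: (s - 1)(s + 1)
Result: (s + 3)(s - 1)(s + 1)


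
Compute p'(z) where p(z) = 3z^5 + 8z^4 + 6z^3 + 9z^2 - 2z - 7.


Apply the power rule term by term:
  d/dz(3z^5) = 15z^4
  d/dz(8z^4) = 32z^3
  d/dz(6z^3) = 18z^2
  d/dz(9z^2) = 18z
  d/dz(-2z) = -2
  d/dz(-7) = 0
p'(z) = 15z^4 + 32z^3 + 18z^2 + 18z - 2


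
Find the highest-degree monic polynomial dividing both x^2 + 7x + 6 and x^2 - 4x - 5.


Factor each:
  x^2 + 7x + 6 = (x + 1)(x + 6)
  x^2 - 4x - 5 = (x + 1)(x - 5)
Common monic factor: x + 1


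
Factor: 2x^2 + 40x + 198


Roots satisfy r1 + r2 = -b/a = -20 and r1*r2 = c/a = 99.
So r1 = -9, r2 = -11.
2x^2 + 40x + 198 = 2(x - r1)(x - r2) = 2(x + 9)(x + 11)


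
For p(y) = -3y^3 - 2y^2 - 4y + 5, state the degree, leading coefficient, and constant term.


Highest power of y is 3, with coefficient -3. Constant term is 5.
Degree = 3, leading coefficient = -3, constant term = 5


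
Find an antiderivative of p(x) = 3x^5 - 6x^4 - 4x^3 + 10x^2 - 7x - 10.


Reverse power rule on each term:
  ∫ 3x^5 dx = (1/2)x^6
  ∫ -6x^4 dx = -(6/5)x^5
  ∫ -4x^3 dx = -x^4
  ∫ 10x^2 dx = (10/3)x^3
  ∫ -7x dx = -(7/2)x^2
  ∫ -10 dx = -10x
F(x) = (1/2)x^6 - (6/5)x^5 - x^4 + (10/3)x^3 - (7/2)x^2 - 10x + C


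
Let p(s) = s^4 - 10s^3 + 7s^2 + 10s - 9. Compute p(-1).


Using direct substitution:
  1 * (-1)^4 = 1
  -10 * (-1)^3 = 10
  7 * (-1)^2 = 7
  10 * (-1)^1 = -10
  constant: -9
Sum = 1 + 10 + 7 - 10 - 9 = -1


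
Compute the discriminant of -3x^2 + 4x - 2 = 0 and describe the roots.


D = b^2 - 4ac = (4)^2 - 4(-3)(-2) = 16 - 24 = -8
Since D < 0: two complex conjugate roots (no real roots)


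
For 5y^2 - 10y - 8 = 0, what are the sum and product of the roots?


For ay^2+by+c=0: sum = -b/a, product = c/a.
a=5, b=-10, c=-8
Sum = -(-10)/5 = 2
Product = (-8)/5 = -8/5


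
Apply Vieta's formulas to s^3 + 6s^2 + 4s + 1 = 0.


Monic cubic s^3+bs^2+cs+d=0: sum=-b, pairwise sum=c, product=-d.
b=6, c=4, d=1
r1+r2+r3 = -6
r1r2+r1r3+r2r3 = 4
r1r2r3 = -1
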